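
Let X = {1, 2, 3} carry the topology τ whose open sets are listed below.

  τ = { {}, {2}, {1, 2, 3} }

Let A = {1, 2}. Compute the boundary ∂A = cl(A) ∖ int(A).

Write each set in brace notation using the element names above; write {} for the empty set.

{1, 3}

open subsets of A: {}, {2}; so int(A) = {2}
closure: X∖int(X∖A) = X∖{} = {1, 2, 3}
∂A = {1, 2, 3} minus {2} = {1, 3}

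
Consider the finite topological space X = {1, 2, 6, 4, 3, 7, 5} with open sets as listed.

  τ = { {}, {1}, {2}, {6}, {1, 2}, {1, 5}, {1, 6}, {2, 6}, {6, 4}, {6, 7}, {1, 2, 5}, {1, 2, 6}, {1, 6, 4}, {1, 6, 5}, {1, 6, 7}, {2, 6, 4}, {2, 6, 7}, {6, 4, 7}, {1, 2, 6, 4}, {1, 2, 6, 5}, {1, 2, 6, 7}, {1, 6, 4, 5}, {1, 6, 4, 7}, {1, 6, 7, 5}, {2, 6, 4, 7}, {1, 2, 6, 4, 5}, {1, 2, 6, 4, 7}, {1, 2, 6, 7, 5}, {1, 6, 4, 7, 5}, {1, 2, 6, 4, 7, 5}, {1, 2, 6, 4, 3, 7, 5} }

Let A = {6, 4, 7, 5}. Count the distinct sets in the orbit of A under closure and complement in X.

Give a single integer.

complement {1, 2, 3}; its interior {1, 2}; cl(A) = X∖{1, 2} = {6, 4, 3, 7, 5}
With k = closure, c = complement:
  1. A     = {6, 4, 7, 5}
  2. kA    = {6, 4, 3, 7, 5}
  3. cA    = {1, 2, 3}
  4. ckA   = {1, 2}
  5. kcA   = {1, 2, 3, 5}
  6. ckcA  = {6, 4, 7}
  7. kckcA = {6, 4, 3, 7}
  8. ckckcA = {1, 2, 5}
k, c of each give nothing new

8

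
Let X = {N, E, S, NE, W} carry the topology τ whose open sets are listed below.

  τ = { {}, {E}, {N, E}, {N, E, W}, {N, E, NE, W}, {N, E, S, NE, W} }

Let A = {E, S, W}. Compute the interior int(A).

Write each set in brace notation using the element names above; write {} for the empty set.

{E}

U open, U⊆A: {}, {E}. int(A) = ⋃ = {E}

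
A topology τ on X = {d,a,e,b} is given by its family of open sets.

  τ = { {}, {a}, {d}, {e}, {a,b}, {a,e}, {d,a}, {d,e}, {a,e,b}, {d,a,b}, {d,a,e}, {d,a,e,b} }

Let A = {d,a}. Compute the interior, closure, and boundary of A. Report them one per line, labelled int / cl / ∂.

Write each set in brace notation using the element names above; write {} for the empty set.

open subsets of A: {}, {d}, {a}, {d,a}; so int(A) = {d,a}
closure: X∖int(X∖A) = X∖{e} = {d,a,b}
∂A = {d,a,b} minus {d,a} = {b}

int(A) = {d,a}
cl(A)  = {d,a,b}
∂A     = {b}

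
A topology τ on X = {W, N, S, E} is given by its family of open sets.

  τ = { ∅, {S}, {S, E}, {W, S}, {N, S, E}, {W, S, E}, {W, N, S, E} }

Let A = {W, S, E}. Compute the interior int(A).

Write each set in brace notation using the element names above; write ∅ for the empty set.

{W, S, E}

open subsets of A: ∅, {S}, {S, E}, {W, S}, {W, S, E}; so int(A) = {W, S, E}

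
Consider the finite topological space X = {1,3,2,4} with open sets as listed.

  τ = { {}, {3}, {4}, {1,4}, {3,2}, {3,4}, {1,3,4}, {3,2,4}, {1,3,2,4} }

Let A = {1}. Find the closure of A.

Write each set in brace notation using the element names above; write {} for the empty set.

complement {3,2,4}; its interior {3,2,4}; cl(A) = X∖{3,2,4} = {1}

{1}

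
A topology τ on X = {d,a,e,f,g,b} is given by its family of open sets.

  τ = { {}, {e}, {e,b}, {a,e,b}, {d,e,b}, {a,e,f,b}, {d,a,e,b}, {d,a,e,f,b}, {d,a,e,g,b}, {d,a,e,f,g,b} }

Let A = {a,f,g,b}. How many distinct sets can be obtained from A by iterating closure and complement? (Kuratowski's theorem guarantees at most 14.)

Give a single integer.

cl via duality: int({d,e}) = {e}, so X∖{e} = {d,a,f,g,b}
Write k for closure, c for complement:
  1. A     = {a,f,g,b}
  2. kA    = {d,a,f,g,b}
  3. cA    = {d,e}
  4. ckA   = {e}
  5. kcA   = {d,a,e,f,g,b}
  6. ckcA  = {}
applying k or c yields no new set

6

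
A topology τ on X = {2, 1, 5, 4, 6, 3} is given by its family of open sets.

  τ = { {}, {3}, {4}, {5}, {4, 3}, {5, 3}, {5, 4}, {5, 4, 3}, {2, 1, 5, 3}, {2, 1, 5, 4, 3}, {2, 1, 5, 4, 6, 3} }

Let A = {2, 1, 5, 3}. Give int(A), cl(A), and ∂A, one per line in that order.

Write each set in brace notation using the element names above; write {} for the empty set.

int(A) = {2, 1, 5, 3}
cl(A)  = {2, 1, 5, 6, 3}
∂A     = {6}

U open, U⊆A: {}, {5}, {3}, {5, 3}, {2, 1, 5, 3}. int(A) = ⋃ = {2, 1, 5, 3}
X∖A={4, 6}, int(X∖A)={4}, hence cl(A)={2, 1, 5, 6, 3}
∂A: remove int from cl → {6}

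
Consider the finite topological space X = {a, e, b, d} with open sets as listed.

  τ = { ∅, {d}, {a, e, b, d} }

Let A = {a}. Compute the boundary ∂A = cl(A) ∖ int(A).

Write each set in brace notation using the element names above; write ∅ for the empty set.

U open, U⊆A: ∅. int(A) = ⋃ = ∅
X∖A={e, b, d}, int(X∖A)={d}, hence cl(A)={a, e, b}
∂A: remove int from cl → {a, e, b}

{a, e, b}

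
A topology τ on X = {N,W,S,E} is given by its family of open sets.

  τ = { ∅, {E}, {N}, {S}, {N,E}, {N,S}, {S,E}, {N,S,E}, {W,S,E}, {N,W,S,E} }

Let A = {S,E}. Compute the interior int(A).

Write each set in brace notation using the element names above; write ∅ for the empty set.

{S,E}

open subsets of A: ∅, {S}, {E}, {S,E}; so int(A) = {S,E}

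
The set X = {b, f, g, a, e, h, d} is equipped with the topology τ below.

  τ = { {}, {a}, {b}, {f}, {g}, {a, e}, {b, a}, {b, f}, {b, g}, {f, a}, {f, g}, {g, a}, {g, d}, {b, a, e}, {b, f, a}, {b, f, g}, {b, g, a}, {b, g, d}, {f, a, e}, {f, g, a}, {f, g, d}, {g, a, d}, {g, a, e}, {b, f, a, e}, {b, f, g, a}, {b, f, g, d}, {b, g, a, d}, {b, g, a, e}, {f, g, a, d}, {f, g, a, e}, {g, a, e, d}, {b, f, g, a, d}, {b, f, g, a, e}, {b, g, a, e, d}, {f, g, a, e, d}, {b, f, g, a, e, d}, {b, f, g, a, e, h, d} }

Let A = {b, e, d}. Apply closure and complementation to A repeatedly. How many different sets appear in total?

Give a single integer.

X∖A={f, g, a, h}, int(X∖A)={f, g, a}, hence cl(A)={b, e, h, d}
Orbit (k=closure, c=complement):
  1. A     = {b, e, d}
  2. kA    = {b, e, h, d}
  3. cA    = {f, g, a, h}
  4. ckA   = {f, g, a}
  5. kcA   = {f, g, a, e, h, d}
  6. ckcA  = {b}
  7. kckcA = {b, h}
  8. ckckcA = {f, g, a, e, d}
(closed under both — stop)

8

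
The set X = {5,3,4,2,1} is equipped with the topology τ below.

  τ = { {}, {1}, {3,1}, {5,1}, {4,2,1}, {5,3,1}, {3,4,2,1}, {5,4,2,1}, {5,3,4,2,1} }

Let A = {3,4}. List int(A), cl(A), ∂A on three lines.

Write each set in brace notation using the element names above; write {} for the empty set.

interior: largest open inside A is {} (from {})
cl via duality: int({5,2,1}) = {5,1}, so X∖{5,1} = {3,4,2}
cl∖int = {3,4,2}

int(A) = {}
cl(A)  = {3,4,2}
∂A     = {3,4,2}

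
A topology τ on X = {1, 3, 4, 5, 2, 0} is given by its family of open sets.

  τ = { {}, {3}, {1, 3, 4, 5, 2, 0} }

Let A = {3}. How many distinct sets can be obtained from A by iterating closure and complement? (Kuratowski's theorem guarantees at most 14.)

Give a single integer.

cl via duality: int({1, 4, 5, 2, 0}) = {}, so X∖{} = {1, 3, 4, 5, 2, 0}
Write k for closure, c for complement:
  1. A     = {3}
  2. kA    = {1, 3, 4, 5, 2, 0}
  3. cA    = {1, 4, 5, 2, 0}
  4. ckA   = {}
applying k or c yields no new set

4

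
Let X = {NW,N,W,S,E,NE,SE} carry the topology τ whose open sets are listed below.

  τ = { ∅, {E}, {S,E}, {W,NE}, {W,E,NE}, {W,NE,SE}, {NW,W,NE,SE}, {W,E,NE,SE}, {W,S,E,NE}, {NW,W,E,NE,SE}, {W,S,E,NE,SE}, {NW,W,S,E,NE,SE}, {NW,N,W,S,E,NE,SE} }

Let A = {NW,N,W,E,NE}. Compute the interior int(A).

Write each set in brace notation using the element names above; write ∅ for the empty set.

open subsets of A: ∅, {E}, {W,NE}, {W,E,NE}; so int(A) = {W,E,NE}

{W,E,NE}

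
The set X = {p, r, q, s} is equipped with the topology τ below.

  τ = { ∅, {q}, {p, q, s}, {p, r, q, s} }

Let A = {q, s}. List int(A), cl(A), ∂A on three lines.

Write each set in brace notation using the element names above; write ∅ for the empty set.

int(A) = {q}
cl(A)  = {p, r, q, s}
∂A     = {p, r, s}

U open, U⊆A: ∅, {q}. int(A) = ⋃ = {q}
X∖A={p, r}, int(X∖A)=∅, hence cl(A)={p, r, q, s}
∂A: remove int from cl → {p, r, s}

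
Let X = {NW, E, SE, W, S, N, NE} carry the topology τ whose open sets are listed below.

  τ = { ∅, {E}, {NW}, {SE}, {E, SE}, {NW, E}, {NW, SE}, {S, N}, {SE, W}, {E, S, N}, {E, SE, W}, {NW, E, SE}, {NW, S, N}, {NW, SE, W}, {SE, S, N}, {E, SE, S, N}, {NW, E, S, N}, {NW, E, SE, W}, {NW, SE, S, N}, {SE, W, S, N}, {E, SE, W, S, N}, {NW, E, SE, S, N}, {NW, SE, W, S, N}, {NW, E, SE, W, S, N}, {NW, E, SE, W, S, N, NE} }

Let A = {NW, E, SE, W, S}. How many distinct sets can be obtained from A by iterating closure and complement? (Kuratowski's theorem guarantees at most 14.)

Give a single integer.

X∖A={N, NE}, int(X∖A)=∅, hence cl(A)={NW, E, SE, W, S, N, NE}
Orbit (k=closure, c=complement):
  1. A     = {NW, E, SE, W, S}
  2. kA    = {NW, E, SE, W, S, N, NE}
  3. cA    = {N, NE}
  4. ckA   = ∅
  5. kcA   = {S, N, NE}
  6. ckcA  = {NW, E, SE, W}
  7. kckcA = {NW, E, SE, W, NE}
  8. ckckcA = {S, N}
(closed under both — stop)

8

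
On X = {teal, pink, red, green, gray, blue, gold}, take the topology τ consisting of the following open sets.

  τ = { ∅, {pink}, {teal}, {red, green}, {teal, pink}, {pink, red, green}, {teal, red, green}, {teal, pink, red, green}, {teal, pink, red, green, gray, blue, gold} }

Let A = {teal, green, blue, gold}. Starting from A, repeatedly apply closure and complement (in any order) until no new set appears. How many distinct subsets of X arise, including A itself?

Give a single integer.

10

closure: X∖int(X∖A) = X∖{pink} = {teal, red, green, gray, blue, gold}
Let k=closure and c=complement:
  1. A     = {teal, green, blue, gold}
  2. kA    = {teal, red, green, gray, blue, gold}
  3. cA    = {pink, red, gray}
  4. ckA   = {pink}
  5. kcA   = {pink, red, green, gray, blue, gold}
  6. kckA  = {pink, gray, blue, gold}
  7. ckcA  = {teal}
  8. ckckA = {teal, red, green}
  9. kckcA = {teal, gray, blue, gold}
  10. ckckcA = {pink, red, green}
— saturated at 10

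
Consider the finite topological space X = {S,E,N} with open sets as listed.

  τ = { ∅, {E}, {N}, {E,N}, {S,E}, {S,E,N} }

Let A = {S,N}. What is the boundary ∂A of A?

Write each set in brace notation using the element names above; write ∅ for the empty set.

{S}

opens ⊆ A: ∅, {N}; union → int = {N}
complement {E}; its interior {E}; cl(A) = X∖{E} = {S,N}
boundary = {S,N} ∖ {N} = {S}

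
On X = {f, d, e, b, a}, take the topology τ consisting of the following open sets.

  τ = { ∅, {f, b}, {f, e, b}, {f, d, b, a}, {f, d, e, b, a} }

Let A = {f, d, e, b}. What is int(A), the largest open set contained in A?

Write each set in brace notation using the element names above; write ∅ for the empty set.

{f, e, b}

U open, U⊆A: ∅, {f, b}, {f, e, b}. int(A) = ⋃ = {f, e, b}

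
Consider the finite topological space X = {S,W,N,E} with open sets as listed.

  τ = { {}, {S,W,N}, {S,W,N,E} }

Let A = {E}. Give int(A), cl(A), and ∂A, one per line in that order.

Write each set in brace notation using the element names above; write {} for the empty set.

int(A) = {}
cl(A)  = {E}
∂A     = {E}

open subsets of A: {}; so int(A) = {}
closure: X∖int(X∖A) = X∖{S,W,N} = {E}
∂A = {E} minus {} = {E}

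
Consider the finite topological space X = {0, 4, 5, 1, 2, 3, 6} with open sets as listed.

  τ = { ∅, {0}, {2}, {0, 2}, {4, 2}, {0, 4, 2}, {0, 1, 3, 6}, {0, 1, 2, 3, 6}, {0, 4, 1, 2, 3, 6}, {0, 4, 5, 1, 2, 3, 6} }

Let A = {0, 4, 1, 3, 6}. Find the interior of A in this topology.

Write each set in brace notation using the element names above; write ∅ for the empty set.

{0, 1, 3, 6}

open subsets of A: ∅, {0}, {0, 1, 3, 6}; so int(A) = {0, 1, 3, 6}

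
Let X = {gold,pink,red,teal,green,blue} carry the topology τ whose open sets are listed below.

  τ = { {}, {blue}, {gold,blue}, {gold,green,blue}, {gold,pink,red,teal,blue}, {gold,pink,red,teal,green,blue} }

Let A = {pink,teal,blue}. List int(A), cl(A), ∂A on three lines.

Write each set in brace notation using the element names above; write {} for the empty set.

opens ⊆ A: {}, {blue}; union → int = {blue}
complement {gold,red,green}; its interior {}; cl(A) = X∖{} = {gold,pink,red,teal,green,blue}
boundary = {gold,pink,red,teal,green,blue} ∖ {blue} = {gold,pink,red,teal,green}

int(A) = {blue}
cl(A)  = {gold,pink,red,teal,green,blue}
∂A     = {gold,pink,red,teal,green}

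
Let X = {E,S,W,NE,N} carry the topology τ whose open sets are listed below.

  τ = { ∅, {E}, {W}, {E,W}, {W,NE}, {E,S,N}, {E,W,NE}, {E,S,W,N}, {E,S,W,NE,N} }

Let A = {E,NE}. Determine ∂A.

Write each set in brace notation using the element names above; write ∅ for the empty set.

{S,NE,N}

opens ⊆ A: ∅, {E}; union → int = {E}
complement {S,W,N}; its interior {W}; cl(A) = X∖{W} = {E,S,NE,N}
boundary = {E,S,NE,N} ∖ {E} = {S,NE,N}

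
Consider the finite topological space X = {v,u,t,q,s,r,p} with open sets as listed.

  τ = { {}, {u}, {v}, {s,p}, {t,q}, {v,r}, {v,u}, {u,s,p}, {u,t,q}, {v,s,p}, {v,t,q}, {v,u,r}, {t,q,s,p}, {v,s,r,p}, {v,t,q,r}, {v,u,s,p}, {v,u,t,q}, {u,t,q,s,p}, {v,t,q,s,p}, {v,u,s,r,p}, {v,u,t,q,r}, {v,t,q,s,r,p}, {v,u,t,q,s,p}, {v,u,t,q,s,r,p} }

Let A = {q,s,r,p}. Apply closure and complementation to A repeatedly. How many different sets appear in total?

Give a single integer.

8

complement {v,u,t}; its interior {v,u}; cl(A) = X∖{v,u} = {t,q,s,r,p}
With k = closure, c = complement:
  1. A     = {q,s,r,p}
  2. kA    = {t,q,s,r,p}
  3. cA    = {v,u,t}
  4. ckA   = {v,u}
  5. kcA   = {v,u,t,q,r}
  6. kckA  = {v,u,r}
  7. ckcA  = {s,p}
  8. ckckA = {t,q,s,p}
k, c of each give nothing new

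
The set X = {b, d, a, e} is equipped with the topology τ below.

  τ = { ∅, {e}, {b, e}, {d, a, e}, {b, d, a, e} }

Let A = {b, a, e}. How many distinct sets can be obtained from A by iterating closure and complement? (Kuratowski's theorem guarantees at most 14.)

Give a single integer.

6

cl via duality: int({d}) = ∅, so X∖∅ = {b, d, a, e}
Write k for closure, c for complement:
  1. A     = {b, a, e}
  2. kA    = {b, d, a, e}
  3. cA    = {d}
  4. ckA   = ∅
  5. kcA   = {d, a}
  6. ckcA  = {b, e}
applying k or c yields no new set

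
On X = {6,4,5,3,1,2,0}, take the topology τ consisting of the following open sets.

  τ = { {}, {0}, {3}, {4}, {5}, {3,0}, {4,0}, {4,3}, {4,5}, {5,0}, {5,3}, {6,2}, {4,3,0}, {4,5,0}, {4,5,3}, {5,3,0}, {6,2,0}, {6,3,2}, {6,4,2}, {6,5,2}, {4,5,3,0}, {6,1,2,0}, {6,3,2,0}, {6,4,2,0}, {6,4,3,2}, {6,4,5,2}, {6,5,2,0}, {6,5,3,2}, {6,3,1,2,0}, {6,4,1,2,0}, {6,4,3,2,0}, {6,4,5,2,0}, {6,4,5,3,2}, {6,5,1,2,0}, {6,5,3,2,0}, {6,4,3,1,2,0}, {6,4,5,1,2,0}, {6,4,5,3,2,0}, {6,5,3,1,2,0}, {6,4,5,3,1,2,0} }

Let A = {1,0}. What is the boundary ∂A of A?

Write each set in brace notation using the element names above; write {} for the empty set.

interior: largest open inside A is {0} (from {}, {0})
cl via duality: int({6,4,5,3,2}) = {6,4,5,3,2}, so X∖{6,4,5,3,2} = {1,0}
cl∖int = {1}

{1}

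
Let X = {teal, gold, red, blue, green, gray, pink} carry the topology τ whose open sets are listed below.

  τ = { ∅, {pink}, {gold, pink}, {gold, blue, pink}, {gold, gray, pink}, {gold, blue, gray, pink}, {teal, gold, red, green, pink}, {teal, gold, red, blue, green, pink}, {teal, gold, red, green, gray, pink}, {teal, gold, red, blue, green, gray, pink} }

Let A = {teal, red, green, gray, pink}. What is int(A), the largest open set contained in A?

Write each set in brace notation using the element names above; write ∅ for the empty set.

U open, U⊆A: ∅, {pink}. int(A) = ⋃ = {pink}

{pink}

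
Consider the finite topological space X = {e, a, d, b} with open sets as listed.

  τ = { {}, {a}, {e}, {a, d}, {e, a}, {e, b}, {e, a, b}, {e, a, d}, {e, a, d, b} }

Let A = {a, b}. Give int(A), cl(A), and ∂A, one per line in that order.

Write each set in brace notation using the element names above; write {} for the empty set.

opens ⊆ A: {}, {a}; union → int = {a}
complement {e, d}; its interior {e}; cl(A) = X∖{e} = {a, d, b}
boundary = {a, d, b} ∖ {a} = {d, b}

int(A) = {a}
cl(A)  = {a, d, b}
∂A     = {d, b}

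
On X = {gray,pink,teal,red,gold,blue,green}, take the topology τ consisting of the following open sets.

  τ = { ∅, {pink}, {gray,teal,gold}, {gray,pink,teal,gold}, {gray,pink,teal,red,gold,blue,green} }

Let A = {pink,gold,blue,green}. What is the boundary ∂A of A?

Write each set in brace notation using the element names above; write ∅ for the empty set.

{gray,teal,red,gold,blue,green}

U open, U⊆A: ∅, {pink}. int(A) = ⋃ = {pink}
X∖A={gray,teal,red}, int(X∖A)=∅, hence cl(A)={gray,pink,teal,red,gold,blue,green}
∂A: remove int from cl → {gray,teal,red,gold,blue,green}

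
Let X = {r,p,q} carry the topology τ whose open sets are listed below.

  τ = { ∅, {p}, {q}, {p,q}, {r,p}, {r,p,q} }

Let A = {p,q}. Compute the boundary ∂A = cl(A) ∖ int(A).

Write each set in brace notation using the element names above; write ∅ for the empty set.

{r}

interior: largest open inside A is {p,q} (from ∅, {q}, {p}, {p,q})
cl via duality: int({r}) = ∅, so X∖∅ = {r,p,q}
cl∖int = {r}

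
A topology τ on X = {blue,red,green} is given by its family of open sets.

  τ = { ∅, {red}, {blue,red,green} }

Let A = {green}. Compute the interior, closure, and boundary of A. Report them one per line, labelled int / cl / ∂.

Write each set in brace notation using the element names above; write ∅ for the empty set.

opens ⊆ A: ∅; union → int = ∅
complement {blue,red}; its interior {red}; cl(A) = X∖{red} = {blue,green}
boundary = {blue,green} ∖ ∅ = {blue,green}

int(A) = ∅
cl(A)  = {blue,green}
∂A     = {blue,green}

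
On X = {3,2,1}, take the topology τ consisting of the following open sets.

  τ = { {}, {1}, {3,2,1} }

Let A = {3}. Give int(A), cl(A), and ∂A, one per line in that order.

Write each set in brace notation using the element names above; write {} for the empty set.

int(A) = {}
cl(A)  = {3,2}
∂A     = {3,2}

open subsets of A: {}; so int(A) = {}
closure: X∖int(X∖A) = X∖{1} = {3,2}
∂A = {3,2} minus {} = {3,2}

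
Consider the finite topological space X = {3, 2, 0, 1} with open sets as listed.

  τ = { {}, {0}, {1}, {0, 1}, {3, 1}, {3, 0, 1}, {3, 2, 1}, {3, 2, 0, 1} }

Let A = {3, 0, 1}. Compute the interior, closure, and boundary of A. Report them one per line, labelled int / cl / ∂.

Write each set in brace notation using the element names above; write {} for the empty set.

opens ⊆ A: {}, {0}, {1}, {3, 1}, {0, 1}, {3, 0, 1}; union → int = {3, 0, 1}
complement {2}; its interior {}; cl(A) = X∖{} = {3, 2, 0, 1}
boundary = {3, 2, 0, 1} ∖ {3, 0, 1} = {2}

int(A) = {3, 0, 1}
cl(A)  = {3, 2, 0, 1}
∂A     = {2}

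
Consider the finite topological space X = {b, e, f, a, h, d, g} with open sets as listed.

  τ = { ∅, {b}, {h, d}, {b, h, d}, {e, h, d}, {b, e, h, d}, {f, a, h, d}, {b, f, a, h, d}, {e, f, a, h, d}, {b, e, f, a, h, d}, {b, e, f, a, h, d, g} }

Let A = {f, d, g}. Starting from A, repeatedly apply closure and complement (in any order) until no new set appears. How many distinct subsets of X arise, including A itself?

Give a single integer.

closure: X∖int(X∖A) = X∖{b} = {e, f, a, h, d, g}
Let k=closure and c=complement:
  1. A     = {f, d, g}
  2. kA    = {e, f, a, h, d, g}
  3. cA    = {b, e, a, h}
  4. ckA   = {b}
  5. kcA   = {b, e, f, a, h, d, g}
  6. kckA  = {b, g}
  7. ckcA  = ∅
  8. ckckA = {e, f, a, h, d}
— saturated at 8

8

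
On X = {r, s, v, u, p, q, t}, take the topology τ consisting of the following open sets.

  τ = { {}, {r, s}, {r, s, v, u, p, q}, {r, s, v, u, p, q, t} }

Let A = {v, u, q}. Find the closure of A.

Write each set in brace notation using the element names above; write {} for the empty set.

cl via duality: int({r, s, p, t}) = {r, s}, so X∖{r, s} = {v, u, p, q, t}

{v, u, p, q, t}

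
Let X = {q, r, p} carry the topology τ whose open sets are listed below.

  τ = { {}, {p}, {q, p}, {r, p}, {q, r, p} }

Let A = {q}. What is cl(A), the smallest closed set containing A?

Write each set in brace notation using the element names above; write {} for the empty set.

complement {r, p}; its interior {r, p}; cl(A) = X∖{r, p} = {q}

{q}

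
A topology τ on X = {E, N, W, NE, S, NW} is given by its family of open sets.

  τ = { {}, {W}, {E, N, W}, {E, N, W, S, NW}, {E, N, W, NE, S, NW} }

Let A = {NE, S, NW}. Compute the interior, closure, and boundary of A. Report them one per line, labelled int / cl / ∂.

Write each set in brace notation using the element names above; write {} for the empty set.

int(A) = {}
cl(A)  = {NE, S, NW}
∂A     = {NE, S, NW}

interior: largest open inside A is {} (from {})
cl via duality: int({E, N, W}) = {E, N, W}, so X∖{E, N, W} = {NE, S, NW}
cl∖int = {NE, S, NW}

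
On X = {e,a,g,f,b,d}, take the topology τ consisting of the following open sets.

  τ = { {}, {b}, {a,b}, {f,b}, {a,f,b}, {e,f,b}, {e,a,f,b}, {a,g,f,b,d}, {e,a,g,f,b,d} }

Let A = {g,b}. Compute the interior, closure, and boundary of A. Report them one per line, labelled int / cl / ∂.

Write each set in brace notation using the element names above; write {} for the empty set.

int(A) = {b}
cl(A)  = {e,a,g,f,b,d}
∂A     = {e,a,g,f,d}

interior: largest open inside A is {b} (from {}, {b})
cl via duality: int({e,a,f,d}) = {}, so X∖{} = {e,a,g,f,b,d}
cl∖int = {e,a,g,f,d}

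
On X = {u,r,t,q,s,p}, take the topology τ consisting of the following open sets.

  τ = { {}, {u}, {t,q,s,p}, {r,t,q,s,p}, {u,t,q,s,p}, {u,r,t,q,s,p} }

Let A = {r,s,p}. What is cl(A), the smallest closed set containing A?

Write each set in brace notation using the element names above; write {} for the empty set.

{r,t,q,s,p}

closure: X∖int(X∖A) = X∖{u} = {r,t,q,s,p}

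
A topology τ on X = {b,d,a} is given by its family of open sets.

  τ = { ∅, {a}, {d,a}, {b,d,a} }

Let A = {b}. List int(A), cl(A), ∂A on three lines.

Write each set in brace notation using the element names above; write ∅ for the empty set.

int(A) = ∅
cl(A)  = {b}
∂A     = {b}

opens ⊆ A: ∅; union → int = ∅
complement {d,a}; its interior {d,a}; cl(A) = X∖{d,a} = {b}
boundary = {b} ∖ ∅ = {b}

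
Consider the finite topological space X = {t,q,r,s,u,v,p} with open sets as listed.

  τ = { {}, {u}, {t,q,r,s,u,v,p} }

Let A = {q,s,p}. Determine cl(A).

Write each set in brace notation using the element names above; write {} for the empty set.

{t,q,r,s,v,p}

complement {t,r,u,v}; its interior {u}; cl(A) = X∖{u} = {t,q,r,s,v,p}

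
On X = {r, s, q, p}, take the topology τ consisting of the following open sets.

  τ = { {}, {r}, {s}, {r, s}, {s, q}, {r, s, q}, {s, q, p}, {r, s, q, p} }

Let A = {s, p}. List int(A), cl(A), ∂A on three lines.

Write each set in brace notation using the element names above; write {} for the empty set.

int(A) = {s}
cl(A)  = {s, q, p}
∂A     = {q, p}

opens ⊆ A: {}, {s}; union → int = {s}
complement {r, q}; its interior {r}; cl(A) = X∖{r} = {s, q, p}
boundary = {s, q, p} ∖ {s} = {q, p}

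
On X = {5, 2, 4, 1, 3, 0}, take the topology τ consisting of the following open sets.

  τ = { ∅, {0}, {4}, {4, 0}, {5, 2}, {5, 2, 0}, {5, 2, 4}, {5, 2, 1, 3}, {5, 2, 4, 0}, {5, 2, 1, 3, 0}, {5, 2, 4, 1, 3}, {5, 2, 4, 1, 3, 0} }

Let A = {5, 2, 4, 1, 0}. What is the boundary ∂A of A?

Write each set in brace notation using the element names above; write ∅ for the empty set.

{1, 3}

U open, U⊆A: ∅, {4}, {0}, {4, 0}, {5, 2}, {5, 2, 0}, {5, 2, 4}, {5, 2, 4, 0}. int(A) = ⋃ = {5, 2, 4, 0}
X∖A={3}, int(X∖A)=∅, hence cl(A)={5, 2, 4, 1, 3, 0}
∂A: remove int from cl → {1, 3}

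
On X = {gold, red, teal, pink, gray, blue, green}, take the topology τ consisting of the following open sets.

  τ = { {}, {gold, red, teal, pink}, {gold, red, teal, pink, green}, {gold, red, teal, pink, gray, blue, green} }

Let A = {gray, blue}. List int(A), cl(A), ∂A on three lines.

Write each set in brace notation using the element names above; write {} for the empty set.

opens ⊆ A: {}; union → int = {}
complement {gold, red, teal, pink, green}; its interior {gold, red, teal, pink, green}; cl(A) = X∖{gold, red, teal, pink, green} = {gray, blue}
boundary = {gray, blue} ∖ {} = {gray, blue}

int(A) = {}
cl(A)  = {gray, blue}
∂A     = {gray, blue}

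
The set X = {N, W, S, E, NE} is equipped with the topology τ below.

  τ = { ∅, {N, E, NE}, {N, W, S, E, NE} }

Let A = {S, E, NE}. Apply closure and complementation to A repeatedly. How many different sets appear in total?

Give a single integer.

cl via duality: int({N, W}) = ∅, so X∖∅ = {N, W, S, E, NE}
Write k for closure, c for complement:
  1. A     = {S, E, NE}
  2. kA    = {N, W, S, E, NE}
  3. cA    = {N, W}
  4. ckA   = ∅
applying k or c yields no new set

4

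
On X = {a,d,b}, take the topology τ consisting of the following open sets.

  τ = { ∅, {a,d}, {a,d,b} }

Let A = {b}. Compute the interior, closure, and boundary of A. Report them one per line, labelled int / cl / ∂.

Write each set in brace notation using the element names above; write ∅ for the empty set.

interior: largest open inside A is ∅ (from ∅)
cl via duality: int({a,d}) = {a,d}, so X∖{a,d} = {b}
cl∖int = {b}

int(A) = ∅
cl(A)  = {b}
∂A     = {b}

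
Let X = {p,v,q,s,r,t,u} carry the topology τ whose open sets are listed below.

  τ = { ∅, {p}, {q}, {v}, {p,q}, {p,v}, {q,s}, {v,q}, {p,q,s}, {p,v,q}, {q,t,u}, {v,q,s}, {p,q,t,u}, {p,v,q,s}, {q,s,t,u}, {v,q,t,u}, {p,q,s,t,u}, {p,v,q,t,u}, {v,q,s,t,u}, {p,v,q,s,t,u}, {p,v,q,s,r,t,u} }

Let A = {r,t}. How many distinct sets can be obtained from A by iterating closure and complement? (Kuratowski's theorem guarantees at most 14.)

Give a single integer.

cl via duality: int({p,v,q,s,u}) = {p,v,q,s}, so X∖{p,v,q,s} = {r,t,u}
Write k for closure, c for complement:
  1. A     = {r,t}
  2. kA    = {r,t,u}
  3. cA    = {p,v,q,s,u}
  4. ckA   = {p,v,q,s}
  5. kcA   = {p,v,q,s,r,t,u}
  6. ckcA  = ∅
applying k or c yields no new set

6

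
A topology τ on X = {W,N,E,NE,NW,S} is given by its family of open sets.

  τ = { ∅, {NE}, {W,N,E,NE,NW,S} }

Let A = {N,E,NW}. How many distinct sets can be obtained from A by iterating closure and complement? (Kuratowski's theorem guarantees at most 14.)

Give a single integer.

X∖A={W,NE,S}, int(X∖A)={NE}, hence cl(A)={W,N,E,NW,S}
Orbit (k=closure, c=complement):
  1. A     = {N,E,NW}
  2. kA    = {W,N,E,NW,S}
  3. cA    = {W,NE,S}
  4. ckA   = {NE}
  5. kcA   = {W,N,E,NE,NW,S}
  6. ckcA  = ∅
(closed under both — stop)

6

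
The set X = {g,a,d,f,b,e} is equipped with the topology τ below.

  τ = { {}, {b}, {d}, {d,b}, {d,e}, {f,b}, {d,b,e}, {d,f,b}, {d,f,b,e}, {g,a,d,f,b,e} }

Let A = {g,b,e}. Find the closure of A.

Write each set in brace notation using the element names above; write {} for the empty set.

{g,a,f,b,e}

closure: X∖int(X∖A) = X∖{d} = {g,a,f,b,e}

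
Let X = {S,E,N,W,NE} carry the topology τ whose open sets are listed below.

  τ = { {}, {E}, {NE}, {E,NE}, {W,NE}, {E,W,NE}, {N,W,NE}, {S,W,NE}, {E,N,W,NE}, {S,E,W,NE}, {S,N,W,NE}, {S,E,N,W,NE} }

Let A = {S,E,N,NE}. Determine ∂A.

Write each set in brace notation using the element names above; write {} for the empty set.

open subsets of A: {}, {E}, {NE}, {E,NE}; so int(A) = {E,NE}
closure: X∖int(X∖A) = X∖{} = {S,E,N,W,NE}
∂A = {S,E,N,W,NE} minus {E,NE} = {S,N,W}

{S,N,W}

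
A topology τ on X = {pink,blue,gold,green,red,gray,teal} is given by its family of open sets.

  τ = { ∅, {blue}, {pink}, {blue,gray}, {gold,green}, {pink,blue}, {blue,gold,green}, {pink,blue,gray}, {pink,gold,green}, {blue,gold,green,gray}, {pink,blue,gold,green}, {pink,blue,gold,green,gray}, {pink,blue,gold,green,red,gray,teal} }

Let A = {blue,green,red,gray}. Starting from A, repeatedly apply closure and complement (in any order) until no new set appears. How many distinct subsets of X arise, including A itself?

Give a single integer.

10

cl via duality: int({pink,gold,teal}) = {pink}, so X∖{pink} = {blue,gold,green,red,gray,teal}
Write k for closure, c for complement:
  1. A     = {blue,green,red,gray}
  2. kA    = {blue,gold,green,red,gray,teal}
  3. cA    = {pink,gold,teal}
  4. ckA   = {pink}
  5. kcA   = {pink,gold,green,red,teal}
  6. kckA  = {pink,red,teal}
  7. ckcA  = {blue,gray}
  8. ckckA = {blue,gold,green,gray}
  9. kckcA = {blue,red,gray,teal}
  10. ckckcA = {pink,gold,green}
applying k or c yields no new set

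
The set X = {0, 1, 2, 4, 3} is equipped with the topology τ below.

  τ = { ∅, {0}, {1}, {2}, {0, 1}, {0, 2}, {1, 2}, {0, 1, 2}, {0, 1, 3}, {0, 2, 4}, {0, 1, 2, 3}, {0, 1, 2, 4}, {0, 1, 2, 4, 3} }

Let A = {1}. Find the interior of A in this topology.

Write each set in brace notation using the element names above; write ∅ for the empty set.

{1}

open subsets of A: ∅, {1}; so int(A) = {1}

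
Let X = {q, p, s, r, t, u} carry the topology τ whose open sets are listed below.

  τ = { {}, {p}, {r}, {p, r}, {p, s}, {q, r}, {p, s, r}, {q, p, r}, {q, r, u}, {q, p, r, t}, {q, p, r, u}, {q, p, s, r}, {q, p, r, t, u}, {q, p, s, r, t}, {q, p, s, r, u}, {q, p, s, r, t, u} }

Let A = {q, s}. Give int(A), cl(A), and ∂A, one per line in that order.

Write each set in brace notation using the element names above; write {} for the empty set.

open subsets of A: {}; so int(A) = {}
closure: X∖int(X∖A) = X∖{p, r} = {q, s, t, u}
∂A = {q, s, t, u} minus {} = {q, s, t, u}

int(A) = {}
cl(A)  = {q, s, t, u}
∂A     = {q, s, t, u}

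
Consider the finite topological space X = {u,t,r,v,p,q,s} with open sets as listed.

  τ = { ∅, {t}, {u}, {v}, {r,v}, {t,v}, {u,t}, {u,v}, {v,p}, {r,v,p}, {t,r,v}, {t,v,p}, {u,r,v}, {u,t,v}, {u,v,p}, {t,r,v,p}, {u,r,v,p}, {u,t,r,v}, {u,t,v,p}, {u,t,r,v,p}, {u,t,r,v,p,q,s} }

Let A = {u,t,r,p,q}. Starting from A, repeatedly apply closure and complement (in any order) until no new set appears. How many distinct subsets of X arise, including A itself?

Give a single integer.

complement {v,s}; its interior {v}; cl(A) = X∖{v} = {u,t,r,p,q,s}
With k = closure, c = complement:
  1. A     = {u,t,r,p,q}
  2. kA    = {u,t,r,p,q,s}
  3. cA    = {v,s}
  4. ckA   = {v}
  5. kcA   = {r,v,p,q,s}
  6. ckcA  = {u,t}
  7. kckcA = {u,t,q,s}
  8. ckckcA = {r,v,p}
k, c of each give nothing new

8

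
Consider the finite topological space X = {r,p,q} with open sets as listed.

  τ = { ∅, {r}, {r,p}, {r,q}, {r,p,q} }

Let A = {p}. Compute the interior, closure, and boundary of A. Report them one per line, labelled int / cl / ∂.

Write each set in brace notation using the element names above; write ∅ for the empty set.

int(A) = ∅
cl(A)  = {p}
∂A     = {p}

U open, U⊆A: ∅. int(A) = ⋃ = ∅
X∖A={r,q}, int(X∖A)={r,q}, hence cl(A)={p}
∂A: remove int from cl → {p}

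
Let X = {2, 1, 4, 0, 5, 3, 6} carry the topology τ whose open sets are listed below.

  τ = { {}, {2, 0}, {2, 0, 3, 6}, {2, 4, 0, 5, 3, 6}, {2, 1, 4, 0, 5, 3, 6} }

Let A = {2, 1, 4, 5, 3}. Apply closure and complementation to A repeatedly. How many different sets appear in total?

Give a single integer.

4

cl via duality: int({0, 6}) = {}, so X∖{} = {2, 1, 4, 0, 5, 3, 6}
Write k for closure, c for complement:
  1. A     = {2, 1, 4, 5, 3}
  2. kA    = {2, 1, 4, 0, 5, 3, 6}
  3. cA    = {0, 6}
  4. ckA   = {}
applying k or c yields no new set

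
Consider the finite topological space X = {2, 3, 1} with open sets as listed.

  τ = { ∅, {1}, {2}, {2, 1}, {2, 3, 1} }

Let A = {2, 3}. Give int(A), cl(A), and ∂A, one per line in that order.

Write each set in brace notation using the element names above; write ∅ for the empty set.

int(A) = {2}
cl(A)  = {2, 3}
∂A     = {3}

open subsets of A: ∅, {2}; so int(A) = {2}
closure: X∖int(X∖A) = X∖{1} = {2, 3}
∂A = {2, 3} minus {2} = {3}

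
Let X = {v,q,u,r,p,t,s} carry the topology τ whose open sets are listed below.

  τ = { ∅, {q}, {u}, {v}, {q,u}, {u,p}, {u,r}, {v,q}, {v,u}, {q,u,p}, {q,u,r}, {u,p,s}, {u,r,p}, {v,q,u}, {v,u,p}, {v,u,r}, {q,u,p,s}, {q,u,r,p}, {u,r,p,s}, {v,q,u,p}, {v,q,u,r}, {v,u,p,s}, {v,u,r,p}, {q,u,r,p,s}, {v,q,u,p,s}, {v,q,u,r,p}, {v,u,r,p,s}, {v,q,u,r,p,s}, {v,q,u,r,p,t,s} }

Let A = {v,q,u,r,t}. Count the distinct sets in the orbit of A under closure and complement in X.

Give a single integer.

cl via duality: int({p,s}) = ∅, so X∖∅ = {v,q,u,r,p,t,s}
Write k for closure, c for complement:
  1. A     = {v,q,u,r,t}
  2. kA    = {v,q,u,r,p,t,s}
  3. cA    = {p,s}
  4. ckA   = ∅
  5. kcA   = {p,t,s}
  6. ckcA  = {v,q,u,r}
applying k or c yields no new set

6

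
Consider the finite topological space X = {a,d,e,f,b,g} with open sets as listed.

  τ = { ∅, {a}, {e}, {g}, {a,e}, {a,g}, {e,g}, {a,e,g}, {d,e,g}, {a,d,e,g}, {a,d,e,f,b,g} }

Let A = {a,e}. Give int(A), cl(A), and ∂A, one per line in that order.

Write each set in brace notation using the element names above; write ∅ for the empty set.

U open, U⊆A: ∅, {e}, {a}, {a,e}. int(A) = ⋃ = {a,e}
X∖A={d,f,b,g}, int(X∖A)={g}, hence cl(A)={a,d,e,f,b}
∂A: remove int from cl → {d,f,b}

int(A) = {a,e}
cl(A)  = {a,d,e,f,b}
∂A     = {d,f,b}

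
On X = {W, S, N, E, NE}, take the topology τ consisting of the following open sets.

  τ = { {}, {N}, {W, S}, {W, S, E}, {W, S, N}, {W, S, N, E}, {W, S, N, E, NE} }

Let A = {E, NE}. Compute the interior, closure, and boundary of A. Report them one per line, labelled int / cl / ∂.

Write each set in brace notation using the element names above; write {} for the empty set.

open subsets of A: {}; so int(A) = {}
closure: X∖int(X∖A) = X∖{W, S, N} = {E, NE}
∂A = {E, NE} minus {} = {E, NE}

int(A) = {}
cl(A)  = {E, NE}
∂A     = {E, NE}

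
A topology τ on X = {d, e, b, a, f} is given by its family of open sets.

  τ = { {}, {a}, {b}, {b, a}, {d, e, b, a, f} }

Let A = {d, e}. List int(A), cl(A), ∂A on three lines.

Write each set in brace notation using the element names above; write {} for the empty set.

int(A) = {}
cl(A)  = {d, e, f}
∂A     = {d, e, f}

interior: largest open inside A is {} (from {})
cl via duality: int({b, a, f}) = {b, a}, so X∖{b, a} = {d, e, f}
cl∖int = {d, e, f}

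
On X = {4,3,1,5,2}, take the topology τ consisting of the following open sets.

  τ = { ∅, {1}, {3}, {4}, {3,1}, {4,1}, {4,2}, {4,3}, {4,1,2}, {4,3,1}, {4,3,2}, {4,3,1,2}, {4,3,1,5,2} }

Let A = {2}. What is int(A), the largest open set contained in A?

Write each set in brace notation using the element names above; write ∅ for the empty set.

open subsets of A: ∅; so int(A) = ∅

∅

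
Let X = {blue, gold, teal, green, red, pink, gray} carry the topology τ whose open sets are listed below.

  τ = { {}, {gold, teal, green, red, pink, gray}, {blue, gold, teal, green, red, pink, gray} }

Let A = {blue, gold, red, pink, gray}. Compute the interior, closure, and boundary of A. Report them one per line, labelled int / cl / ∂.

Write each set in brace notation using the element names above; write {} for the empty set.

U open, U⊆A: {}. int(A) = ⋃ = {}
X∖A={teal, green}, int(X∖A)={}, hence cl(A)={blue, gold, teal, green, red, pink, gray}
∂A: remove int from cl → {blue, gold, teal, green, red, pink, gray}

int(A) = {}
cl(A)  = {blue, gold, teal, green, red, pink, gray}
∂A     = {blue, gold, teal, green, red, pink, gray}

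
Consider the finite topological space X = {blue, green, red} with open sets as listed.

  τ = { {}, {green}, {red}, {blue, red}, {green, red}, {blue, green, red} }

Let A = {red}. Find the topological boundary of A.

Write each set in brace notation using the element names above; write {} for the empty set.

opens ⊆ A: {}, {red}; union → int = {red}
complement {blue, green}; its interior {green}; cl(A) = X∖{green} = {blue, red}
boundary = {blue, red} ∖ {red} = {blue}

{blue}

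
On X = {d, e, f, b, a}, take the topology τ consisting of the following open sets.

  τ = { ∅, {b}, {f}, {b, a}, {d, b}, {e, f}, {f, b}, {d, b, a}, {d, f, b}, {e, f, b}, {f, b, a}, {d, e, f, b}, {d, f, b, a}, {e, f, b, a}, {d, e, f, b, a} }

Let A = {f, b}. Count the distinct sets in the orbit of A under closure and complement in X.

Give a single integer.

4

complement {d, e, a}; its interior ∅; cl(A) = X∖∅ = {d, e, f, b, a}
With k = closure, c = complement:
  1. A     = {f, b}
  2. kA    = {d, e, f, b, a}
  3. cA    = {d, e, a}
  4. ckA   = ∅
k, c of each give nothing new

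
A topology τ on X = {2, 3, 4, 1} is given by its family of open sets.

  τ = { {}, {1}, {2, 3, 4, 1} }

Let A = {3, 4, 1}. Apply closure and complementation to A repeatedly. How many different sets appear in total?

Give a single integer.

6

cl via duality: int({2}) = {}, so X∖{} = {2, 3, 4, 1}
Write k for closure, c for complement:
  1. A     = {3, 4, 1}
  2. kA    = {2, 3, 4, 1}
  3. cA    = {2}
  4. ckA   = {}
  5. kcA   = {2, 3, 4}
  6. ckcA  = {1}
applying k or c yields no new set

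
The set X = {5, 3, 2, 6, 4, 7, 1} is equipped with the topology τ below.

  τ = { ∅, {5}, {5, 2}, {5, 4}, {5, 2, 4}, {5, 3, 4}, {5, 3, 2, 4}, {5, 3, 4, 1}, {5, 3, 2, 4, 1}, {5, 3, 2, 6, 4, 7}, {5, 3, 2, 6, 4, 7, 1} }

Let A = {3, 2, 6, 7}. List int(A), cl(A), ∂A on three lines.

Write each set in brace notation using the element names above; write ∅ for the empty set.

open subsets of A: ∅; so int(A) = ∅
closure: X∖int(X∖A) = X∖{5, 4} = {3, 2, 6, 7, 1}
∂A = {3, 2, 6, 7, 1} minus ∅ = {3, 2, 6, 7, 1}

int(A) = ∅
cl(A)  = {3, 2, 6, 7, 1}
∂A     = {3, 2, 6, 7, 1}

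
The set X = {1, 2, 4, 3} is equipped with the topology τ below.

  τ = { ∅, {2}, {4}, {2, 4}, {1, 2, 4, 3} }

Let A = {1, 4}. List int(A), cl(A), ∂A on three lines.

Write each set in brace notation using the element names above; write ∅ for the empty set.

interior: largest open inside A is {4} (from ∅, {4})
cl via duality: int({2, 3}) = {2}, so X∖{2} = {1, 4, 3}
cl∖int = {1, 3}

int(A) = {4}
cl(A)  = {1, 4, 3}
∂A     = {1, 3}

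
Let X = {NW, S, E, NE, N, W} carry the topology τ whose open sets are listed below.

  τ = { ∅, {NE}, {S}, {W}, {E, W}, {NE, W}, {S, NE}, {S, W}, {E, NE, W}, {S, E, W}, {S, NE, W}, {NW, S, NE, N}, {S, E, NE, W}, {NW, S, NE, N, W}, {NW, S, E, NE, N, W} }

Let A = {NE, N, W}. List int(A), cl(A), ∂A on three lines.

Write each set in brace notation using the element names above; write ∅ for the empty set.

int(A) = {NE, W}
cl(A)  = {NW, E, NE, N, W}
∂A     = {NW, E, N}

interior: largest open inside A is {NE, W} (from ∅, {NE}, {W}, {NE, W})
cl via duality: int({NW, S, E}) = {S}, so X∖{S} = {NW, E, NE, N, W}
cl∖int = {NW, E, N}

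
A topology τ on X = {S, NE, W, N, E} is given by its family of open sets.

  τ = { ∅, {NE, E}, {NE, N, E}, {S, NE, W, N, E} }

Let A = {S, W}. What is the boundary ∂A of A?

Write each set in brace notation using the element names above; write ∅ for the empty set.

{S, W}

interior: largest open inside A is ∅ (from ∅)
cl via duality: int({NE, N, E}) = {NE, N, E}, so X∖{NE, N, E} = {S, W}
cl∖int = {S, W}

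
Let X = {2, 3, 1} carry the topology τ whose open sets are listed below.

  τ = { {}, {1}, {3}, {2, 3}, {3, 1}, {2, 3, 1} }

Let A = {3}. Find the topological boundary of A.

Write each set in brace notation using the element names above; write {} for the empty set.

open subsets of A: {}, {3}; so int(A) = {3}
closure: X∖int(X∖A) = X∖{1} = {2, 3}
∂A = {2, 3} minus {3} = {2}

{2}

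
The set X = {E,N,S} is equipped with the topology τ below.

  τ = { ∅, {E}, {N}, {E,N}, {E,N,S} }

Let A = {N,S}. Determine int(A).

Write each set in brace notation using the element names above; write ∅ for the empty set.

opens ⊆ A: ∅, {N}; union → int = {N}

{N}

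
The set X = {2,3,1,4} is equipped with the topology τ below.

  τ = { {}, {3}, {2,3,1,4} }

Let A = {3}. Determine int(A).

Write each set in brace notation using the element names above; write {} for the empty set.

interior: largest open inside A is {3} (from {}, {3})

{3}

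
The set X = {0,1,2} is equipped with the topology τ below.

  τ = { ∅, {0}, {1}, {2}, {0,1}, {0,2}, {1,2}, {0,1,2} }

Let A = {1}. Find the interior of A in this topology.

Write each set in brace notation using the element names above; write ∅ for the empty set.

{1}

U open, U⊆A: ∅, {1}. int(A) = ⋃ = {1}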